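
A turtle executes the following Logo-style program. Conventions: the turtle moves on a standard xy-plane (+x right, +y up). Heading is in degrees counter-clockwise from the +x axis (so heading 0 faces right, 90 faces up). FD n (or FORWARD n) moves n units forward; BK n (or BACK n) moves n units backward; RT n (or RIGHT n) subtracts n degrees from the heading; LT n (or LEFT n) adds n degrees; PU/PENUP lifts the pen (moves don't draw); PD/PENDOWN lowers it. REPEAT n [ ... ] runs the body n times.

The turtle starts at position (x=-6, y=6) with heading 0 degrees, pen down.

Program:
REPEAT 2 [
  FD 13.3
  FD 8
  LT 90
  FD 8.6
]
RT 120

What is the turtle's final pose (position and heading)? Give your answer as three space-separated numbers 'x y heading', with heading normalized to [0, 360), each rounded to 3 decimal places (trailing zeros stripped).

Executing turtle program step by step:
Start: pos=(-6,6), heading=0, pen down
REPEAT 2 [
  -- iteration 1/2 --
  FD 13.3: (-6,6) -> (7.3,6) [heading=0, draw]
  FD 8: (7.3,6) -> (15.3,6) [heading=0, draw]
  LT 90: heading 0 -> 90
  FD 8.6: (15.3,6) -> (15.3,14.6) [heading=90, draw]
  -- iteration 2/2 --
  FD 13.3: (15.3,14.6) -> (15.3,27.9) [heading=90, draw]
  FD 8: (15.3,27.9) -> (15.3,35.9) [heading=90, draw]
  LT 90: heading 90 -> 180
  FD 8.6: (15.3,35.9) -> (6.7,35.9) [heading=180, draw]
]
RT 120: heading 180 -> 60
Final: pos=(6.7,35.9), heading=60, 6 segment(s) drawn

Answer: 6.7 35.9 60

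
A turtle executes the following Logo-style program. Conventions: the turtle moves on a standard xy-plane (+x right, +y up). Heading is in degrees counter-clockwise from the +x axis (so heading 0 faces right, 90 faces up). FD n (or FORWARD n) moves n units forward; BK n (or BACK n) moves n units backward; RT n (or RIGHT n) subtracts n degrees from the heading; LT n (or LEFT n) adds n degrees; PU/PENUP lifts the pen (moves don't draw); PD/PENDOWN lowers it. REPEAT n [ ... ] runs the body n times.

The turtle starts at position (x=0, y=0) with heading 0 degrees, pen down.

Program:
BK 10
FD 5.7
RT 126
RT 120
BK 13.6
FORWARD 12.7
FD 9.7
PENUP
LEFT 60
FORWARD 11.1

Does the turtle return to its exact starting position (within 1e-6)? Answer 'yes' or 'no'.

Answer: no

Derivation:
Executing turtle program step by step:
Start: pos=(0,0), heading=0, pen down
BK 10: (0,0) -> (-10,0) [heading=0, draw]
FD 5.7: (-10,0) -> (-4.3,0) [heading=0, draw]
RT 126: heading 0 -> 234
RT 120: heading 234 -> 114
BK 13.6: (-4.3,0) -> (1.232,-12.424) [heading=114, draw]
FD 12.7: (1.232,-12.424) -> (-3.934,-0.822) [heading=114, draw]
FD 9.7: (-3.934,-0.822) -> (-7.879,8.039) [heading=114, draw]
PU: pen up
LT 60: heading 114 -> 174
FD 11.1: (-7.879,8.039) -> (-18.918,9.199) [heading=174, move]
Final: pos=(-18.918,9.199), heading=174, 5 segment(s) drawn

Start position: (0, 0)
Final position: (-18.918, 9.199)
Distance = 21.037; >= 1e-6 -> NOT closed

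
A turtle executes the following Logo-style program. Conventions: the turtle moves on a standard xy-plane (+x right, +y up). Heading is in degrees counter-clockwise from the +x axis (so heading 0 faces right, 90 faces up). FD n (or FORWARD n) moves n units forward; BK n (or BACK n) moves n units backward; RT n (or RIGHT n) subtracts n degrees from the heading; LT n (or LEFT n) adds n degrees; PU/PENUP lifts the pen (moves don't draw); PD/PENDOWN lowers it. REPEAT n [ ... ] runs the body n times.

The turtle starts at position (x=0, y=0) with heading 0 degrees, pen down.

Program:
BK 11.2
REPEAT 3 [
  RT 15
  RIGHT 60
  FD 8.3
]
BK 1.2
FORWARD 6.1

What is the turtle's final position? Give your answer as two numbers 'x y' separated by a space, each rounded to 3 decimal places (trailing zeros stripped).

Executing turtle program step by step:
Start: pos=(0,0), heading=0, pen down
BK 11.2: (0,0) -> (-11.2,0) [heading=0, draw]
REPEAT 3 [
  -- iteration 1/3 --
  RT 15: heading 0 -> 345
  RT 60: heading 345 -> 285
  FD 8.3: (-11.2,0) -> (-9.052,-8.017) [heading=285, draw]
  -- iteration 2/3 --
  RT 15: heading 285 -> 270
  RT 60: heading 270 -> 210
  FD 8.3: (-9.052,-8.017) -> (-16.24,-12.167) [heading=210, draw]
  -- iteration 3/3 --
  RT 15: heading 210 -> 195
  RT 60: heading 195 -> 135
  FD 8.3: (-16.24,-12.167) -> (-22.109,-6.298) [heading=135, draw]
]
BK 1.2: (-22.109,-6.298) -> (-21.26,-7.147) [heading=135, draw]
FD 6.1: (-21.26,-7.147) -> (-25.574,-2.833) [heading=135, draw]
Final: pos=(-25.574,-2.833), heading=135, 6 segment(s) drawn

Answer: -25.574 -2.833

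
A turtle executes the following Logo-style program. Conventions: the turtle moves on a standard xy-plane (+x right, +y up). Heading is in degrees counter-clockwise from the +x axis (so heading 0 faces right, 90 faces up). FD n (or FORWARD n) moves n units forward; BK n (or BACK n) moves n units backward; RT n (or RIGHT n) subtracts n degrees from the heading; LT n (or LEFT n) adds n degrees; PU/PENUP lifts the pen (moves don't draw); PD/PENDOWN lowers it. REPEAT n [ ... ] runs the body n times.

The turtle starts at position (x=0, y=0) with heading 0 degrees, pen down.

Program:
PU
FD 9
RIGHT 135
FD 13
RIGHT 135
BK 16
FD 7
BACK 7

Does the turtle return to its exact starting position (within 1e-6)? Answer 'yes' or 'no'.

Executing turtle program step by step:
Start: pos=(0,0), heading=0, pen down
PU: pen up
FD 9: (0,0) -> (9,0) [heading=0, move]
RT 135: heading 0 -> 225
FD 13: (9,0) -> (-0.192,-9.192) [heading=225, move]
RT 135: heading 225 -> 90
BK 16: (-0.192,-9.192) -> (-0.192,-25.192) [heading=90, move]
FD 7: (-0.192,-25.192) -> (-0.192,-18.192) [heading=90, move]
BK 7: (-0.192,-18.192) -> (-0.192,-25.192) [heading=90, move]
Final: pos=(-0.192,-25.192), heading=90, 0 segment(s) drawn

Start position: (0, 0)
Final position: (-0.192, -25.192)
Distance = 25.193; >= 1e-6 -> NOT closed

Answer: no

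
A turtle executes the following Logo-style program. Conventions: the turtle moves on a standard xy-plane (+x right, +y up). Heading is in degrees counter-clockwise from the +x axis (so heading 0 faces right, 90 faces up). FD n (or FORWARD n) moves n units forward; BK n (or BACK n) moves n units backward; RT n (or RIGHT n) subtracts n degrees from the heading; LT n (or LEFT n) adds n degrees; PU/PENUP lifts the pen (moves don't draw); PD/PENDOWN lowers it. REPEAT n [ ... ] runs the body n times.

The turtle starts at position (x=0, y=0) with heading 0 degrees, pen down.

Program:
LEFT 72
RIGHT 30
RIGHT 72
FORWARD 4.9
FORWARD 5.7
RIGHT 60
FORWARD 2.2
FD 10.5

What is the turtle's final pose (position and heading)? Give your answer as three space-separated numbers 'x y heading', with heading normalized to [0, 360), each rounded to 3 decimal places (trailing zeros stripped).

Answer: 9.18 -18 270

Derivation:
Executing turtle program step by step:
Start: pos=(0,0), heading=0, pen down
LT 72: heading 0 -> 72
RT 30: heading 72 -> 42
RT 72: heading 42 -> 330
FD 4.9: (0,0) -> (4.244,-2.45) [heading=330, draw]
FD 5.7: (4.244,-2.45) -> (9.18,-5.3) [heading=330, draw]
RT 60: heading 330 -> 270
FD 2.2: (9.18,-5.3) -> (9.18,-7.5) [heading=270, draw]
FD 10.5: (9.18,-7.5) -> (9.18,-18) [heading=270, draw]
Final: pos=(9.18,-18), heading=270, 4 segment(s) drawn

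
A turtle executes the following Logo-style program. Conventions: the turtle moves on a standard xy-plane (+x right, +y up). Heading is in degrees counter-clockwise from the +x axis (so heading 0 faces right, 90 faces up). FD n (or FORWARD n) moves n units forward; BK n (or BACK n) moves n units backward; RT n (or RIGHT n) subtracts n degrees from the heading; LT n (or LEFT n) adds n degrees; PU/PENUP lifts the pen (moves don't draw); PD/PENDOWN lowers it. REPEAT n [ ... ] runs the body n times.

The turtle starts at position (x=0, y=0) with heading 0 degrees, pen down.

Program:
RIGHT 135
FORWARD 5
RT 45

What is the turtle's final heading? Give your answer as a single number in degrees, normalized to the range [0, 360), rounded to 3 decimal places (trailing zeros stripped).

Executing turtle program step by step:
Start: pos=(0,0), heading=0, pen down
RT 135: heading 0 -> 225
FD 5: (0,0) -> (-3.536,-3.536) [heading=225, draw]
RT 45: heading 225 -> 180
Final: pos=(-3.536,-3.536), heading=180, 1 segment(s) drawn

Answer: 180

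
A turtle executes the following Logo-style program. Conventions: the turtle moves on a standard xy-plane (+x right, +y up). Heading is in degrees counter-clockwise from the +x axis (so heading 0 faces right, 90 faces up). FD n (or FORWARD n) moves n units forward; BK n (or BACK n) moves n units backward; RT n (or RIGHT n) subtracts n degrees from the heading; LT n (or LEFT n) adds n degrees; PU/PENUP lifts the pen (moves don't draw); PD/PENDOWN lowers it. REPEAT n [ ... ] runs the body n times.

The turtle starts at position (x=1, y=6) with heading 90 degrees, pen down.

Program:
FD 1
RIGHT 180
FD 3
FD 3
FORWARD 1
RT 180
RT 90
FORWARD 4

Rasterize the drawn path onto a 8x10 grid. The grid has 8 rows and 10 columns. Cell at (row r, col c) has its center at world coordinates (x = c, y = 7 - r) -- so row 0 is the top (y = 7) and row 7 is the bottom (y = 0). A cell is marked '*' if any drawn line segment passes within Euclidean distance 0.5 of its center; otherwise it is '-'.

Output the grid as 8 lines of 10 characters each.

Segment 0: (1,6) -> (1,7)
Segment 1: (1,7) -> (1,4)
Segment 2: (1,4) -> (1,1)
Segment 3: (1,1) -> (1,0)
Segment 4: (1,0) -> (5,0)

Answer: -*--------
-*--------
-*--------
-*--------
-*--------
-*--------
-*--------
-*****----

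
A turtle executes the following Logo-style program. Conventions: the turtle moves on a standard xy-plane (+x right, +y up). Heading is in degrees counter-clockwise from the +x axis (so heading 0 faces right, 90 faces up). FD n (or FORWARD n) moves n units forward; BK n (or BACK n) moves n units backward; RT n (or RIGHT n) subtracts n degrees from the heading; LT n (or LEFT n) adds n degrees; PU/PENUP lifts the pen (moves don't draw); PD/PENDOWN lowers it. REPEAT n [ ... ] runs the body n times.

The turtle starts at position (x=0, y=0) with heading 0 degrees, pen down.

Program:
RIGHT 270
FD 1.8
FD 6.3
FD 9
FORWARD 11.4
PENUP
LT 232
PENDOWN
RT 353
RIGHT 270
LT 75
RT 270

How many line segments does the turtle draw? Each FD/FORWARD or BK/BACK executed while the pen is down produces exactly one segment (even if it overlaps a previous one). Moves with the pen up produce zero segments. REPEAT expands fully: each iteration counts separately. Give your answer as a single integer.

Answer: 4

Derivation:
Executing turtle program step by step:
Start: pos=(0,0), heading=0, pen down
RT 270: heading 0 -> 90
FD 1.8: (0,0) -> (0,1.8) [heading=90, draw]
FD 6.3: (0,1.8) -> (0,8.1) [heading=90, draw]
FD 9: (0,8.1) -> (0,17.1) [heading=90, draw]
FD 11.4: (0,17.1) -> (0,28.5) [heading=90, draw]
PU: pen up
LT 232: heading 90 -> 322
PD: pen down
RT 353: heading 322 -> 329
RT 270: heading 329 -> 59
LT 75: heading 59 -> 134
RT 270: heading 134 -> 224
Final: pos=(0,28.5), heading=224, 4 segment(s) drawn
Segments drawn: 4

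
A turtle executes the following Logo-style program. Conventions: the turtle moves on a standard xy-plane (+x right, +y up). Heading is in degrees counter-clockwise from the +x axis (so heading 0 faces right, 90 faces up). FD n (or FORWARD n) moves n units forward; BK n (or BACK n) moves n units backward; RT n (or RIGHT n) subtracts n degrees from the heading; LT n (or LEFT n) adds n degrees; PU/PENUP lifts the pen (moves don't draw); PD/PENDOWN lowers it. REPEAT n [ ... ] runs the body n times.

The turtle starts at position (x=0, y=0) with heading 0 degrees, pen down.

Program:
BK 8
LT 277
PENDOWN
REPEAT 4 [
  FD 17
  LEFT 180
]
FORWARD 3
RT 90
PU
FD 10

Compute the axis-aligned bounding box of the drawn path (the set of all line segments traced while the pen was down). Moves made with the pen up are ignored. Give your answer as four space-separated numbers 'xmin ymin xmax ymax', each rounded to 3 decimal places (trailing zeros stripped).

Answer: -8 -16.873 0 0

Derivation:
Executing turtle program step by step:
Start: pos=(0,0), heading=0, pen down
BK 8: (0,0) -> (-8,0) [heading=0, draw]
LT 277: heading 0 -> 277
PD: pen down
REPEAT 4 [
  -- iteration 1/4 --
  FD 17: (-8,0) -> (-5.928,-16.873) [heading=277, draw]
  LT 180: heading 277 -> 97
  -- iteration 2/4 --
  FD 17: (-5.928,-16.873) -> (-8,0) [heading=97, draw]
  LT 180: heading 97 -> 277
  -- iteration 3/4 --
  FD 17: (-8,0) -> (-5.928,-16.873) [heading=277, draw]
  LT 180: heading 277 -> 97
  -- iteration 4/4 --
  FD 17: (-5.928,-16.873) -> (-8,0) [heading=97, draw]
  LT 180: heading 97 -> 277
]
FD 3: (-8,0) -> (-7.634,-2.978) [heading=277, draw]
RT 90: heading 277 -> 187
PU: pen up
FD 10: (-7.634,-2.978) -> (-17.56,-4.196) [heading=187, move]
Final: pos=(-17.56,-4.196), heading=187, 6 segment(s) drawn

Segment endpoints: x in {-8, -8, -8, -7.634, -5.928, -5.928, 0}, y in {-16.873, -2.978, 0, 0}
xmin=-8, ymin=-16.873, xmax=0, ymax=0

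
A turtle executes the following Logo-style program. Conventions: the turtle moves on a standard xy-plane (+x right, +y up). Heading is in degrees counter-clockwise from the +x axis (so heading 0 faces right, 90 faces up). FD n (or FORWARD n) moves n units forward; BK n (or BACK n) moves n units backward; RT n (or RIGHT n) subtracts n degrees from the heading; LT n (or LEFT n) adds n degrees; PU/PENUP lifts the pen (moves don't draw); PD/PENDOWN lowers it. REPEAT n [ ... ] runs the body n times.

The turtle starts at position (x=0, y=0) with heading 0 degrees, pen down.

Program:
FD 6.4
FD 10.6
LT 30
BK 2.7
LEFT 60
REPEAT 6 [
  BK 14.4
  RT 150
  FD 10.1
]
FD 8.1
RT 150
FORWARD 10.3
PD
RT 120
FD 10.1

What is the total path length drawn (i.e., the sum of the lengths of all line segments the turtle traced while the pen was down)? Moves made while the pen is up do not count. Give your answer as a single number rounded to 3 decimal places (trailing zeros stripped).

Answer: 195.2

Derivation:
Executing turtle program step by step:
Start: pos=(0,0), heading=0, pen down
FD 6.4: (0,0) -> (6.4,0) [heading=0, draw]
FD 10.6: (6.4,0) -> (17,0) [heading=0, draw]
LT 30: heading 0 -> 30
BK 2.7: (17,0) -> (14.662,-1.35) [heading=30, draw]
LT 60: heading 30 -> 90
REPEAT 6 [
  -- iteration 1/6 --
  BK 14.4: (14.662,-1.35) -> (14.662,-15.75) [heading=90, draw]
  RT 150: heading 90 -> 300
  FD 10.1: (14.662,-15.75) -> (19.712,-24.497) [heading=300, draw]
  -- iteration 2/6 --
  BK 14.4: (19.712,-24.497) -> (12.512,-12.026) [heading=300, draw]
  RT 150: heading 300 -> 150
  FD 10.1: (12.512,-12.026) -> (3.765,-6.976) [heading=150, draw]
  -- iteration 3/6 --
  BK 14.4: (3.765,-6.976) -> (16.236,-14.176) [heading=150, draw]
  RT 150: heading 150 -> 0
  FD 10.1: (16.236,-14.176) -> (26.336,-14.176) [heading=0, draw]
  -- iteration 4/6 --
  BK 14.4: (26.336,-14.176) -> (11.936,-14.176) [heading=0, draw]
  RT 150: heading 0 -> 210
  FD 10.1: (11.936,-14.176) -> (3.189,-19.226) [heading=210, draw]
  -- iteration 5/6 --
  BK 14.4: (3.189,-19.226) -> (15.66,-12.026) [heading=210, draw]
  RT 150: heading 210 -> 60
  FD 10.1: (15.66,-12.026) -> (20.71,-3.279) [heading=60, draw]
  -- iteration 6/6 --
  BK 14.4: (20.71,-3.279) -> (13.51,-15.75) [heading=60, draw]
  RT 150: heading 60 -> 270
  FD 10.1: (13.51,-15.75) -> (13.51,-25.85) [heading=270, draw]
]
FD 8.1: (13.51,-25.85) -> (13.51,-33.95) [heading=270, draw]
RT 150: heading 270 -> 120
FD 10.3: (13.51,-33.95) -> (8.36,-25.03) [heading=120, draw]
PD: pen down
RT 120: heading 120 -> 0
FD 10.1: (8.36,-25.03) -> (18.46,-25.03) [heading=0, draw]
Final: pos=(18.46,-25.03), heading=0, 18 segment(s) drawn

Segment lengths:
  seg 1: (0,0) -> (6.4,0), length = 6.4
  seg 2: (6.4,0) -> (17,0), length = 10.6
  seg 3: (17,0) -> (14.662,-1.35), length = 2.7
  seg 4: (14.662,-1.35) -> (14.662,-15.75), length = 14.4
  seg 5: (14.662,-15.75) -> (19.712,-24.497), length = 10.1
  seg 6: (19.712,-24.497) -> (12.512,-12.026), length = 14.4
  seg 7: (12.512,-12.026) -> (3.765,-6.976), length = 10.1
  seg 8: (3.765,-6.976) -> (16.236,-14.176), length = 14.4
  seg 9: (16.236,-14.176) -> (26.336,-14.176), length = 10.1
  seg 10: (26.336,-14.176) -> (11.936,-14.176), length = 14.4
  seg 11: (11.936,-14.176) -> (3.189,-19.226), length = 10.1
  seg 12: (3.189,-19.226) -> (15.66,-12.026), length = 14.4
  seg 13: (15.66,-12.026) -> (20.71,-3.279), length = 10.1
  seg 14: (20.71,-3.279) -> (13.51,-15.75), length = 14.4
  seg 15: (13.51,-15.75) -> (13.51,-25.85), length = 10.1
  seg 16: (13.51,-25.85) -> (13.51,-33.95), length = 8.1
  seg 17: (13.51,-33.95) -> (8.36,-25.03), length = 10.3
  seg 18: (8.36,-25.03) -> (18.46,-25.03), length = 10.1
Total = 195.2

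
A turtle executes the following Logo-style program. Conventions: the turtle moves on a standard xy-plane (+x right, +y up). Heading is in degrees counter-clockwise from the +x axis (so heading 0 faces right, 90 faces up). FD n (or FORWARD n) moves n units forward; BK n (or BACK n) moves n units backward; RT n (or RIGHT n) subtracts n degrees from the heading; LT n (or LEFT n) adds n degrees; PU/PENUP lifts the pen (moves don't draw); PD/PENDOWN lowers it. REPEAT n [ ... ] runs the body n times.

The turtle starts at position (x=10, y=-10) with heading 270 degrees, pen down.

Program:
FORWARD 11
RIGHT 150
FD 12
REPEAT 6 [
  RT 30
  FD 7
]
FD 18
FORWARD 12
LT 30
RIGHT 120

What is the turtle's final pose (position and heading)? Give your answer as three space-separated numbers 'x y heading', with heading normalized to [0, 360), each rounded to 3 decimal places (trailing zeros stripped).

Executing turtle program step by step:
Start: pos=(10,-10), heading=270, pen down
FD 11: (10,-10) -> (10,-21) [heading=270, draw]
RT 150: heading 270 -> 120
FD 12: (10,-21) -> (4,-10.608) [heading=120, draw]
REPEAT 6 [
  -- iteration 1/6 --
  RT 30: heading 120 -> 90
  FD 7: (4,-10.608) -> (4,-3.608) [heading=90, draw]
  -- iteration 2/6 --
  RT 30: heading 90 -> 60
  FD 7: (4,-3.608) -> (7.5,2.454) [heading=60, draw]
  -- iteration 3/6 --
  RT 30: heading 60 -> 30
  FD 7: (7.5,2.454) -> (13.562,5.954) [heading=30, draw]
  -- iteration 4/6 --
  RT 30: heading 30 -> 0
  FD 7: (13.562,5.954) -> (20.562,5.954) [heading=0, draw]
  -- iteration 5/6 --
  RT 30: heading 0 -> 330
  FD 7: (20.562,5.954) -> (26.624,2.454) [heading=330, draw]
  -- iteration 6/6 --
  RT 30: heading 330 -> 300
  FD 7: (26.624,2.454) -> (30.124,-3.608) [heading=300, draw]
]
FD 18: (30.124,-3.608) -> (39.124,-19.196) [heading=300, draw]
FD 12: (39.124,-19.196) -> (45.124,-29.588) [heading=300, draw]
LT 30: heading 300 -> 330
RT 120: heading 330 -> 210
Final: pos=(45.124,-29.588), heading=210, 10 segment(s) drawn

Answer: 45.124 -29.588 210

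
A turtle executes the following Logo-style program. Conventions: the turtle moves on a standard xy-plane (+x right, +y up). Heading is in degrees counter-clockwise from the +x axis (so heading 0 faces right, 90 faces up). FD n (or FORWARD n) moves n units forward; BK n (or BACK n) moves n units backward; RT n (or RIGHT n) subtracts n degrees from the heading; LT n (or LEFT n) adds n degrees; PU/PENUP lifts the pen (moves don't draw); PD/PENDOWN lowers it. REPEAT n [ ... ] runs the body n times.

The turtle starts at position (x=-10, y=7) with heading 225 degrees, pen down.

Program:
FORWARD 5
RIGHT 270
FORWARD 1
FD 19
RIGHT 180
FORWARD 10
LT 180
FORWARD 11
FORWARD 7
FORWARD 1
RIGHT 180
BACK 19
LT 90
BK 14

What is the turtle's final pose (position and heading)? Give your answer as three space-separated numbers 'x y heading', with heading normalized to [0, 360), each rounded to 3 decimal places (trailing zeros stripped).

Answer: 30.305 -20.577 225

Derivation:
Executing turtle program step by step:
Start: pos=(-10,7), heading=225, pen down
FD 5: (-10,7) -> (-13.536,3.464) [heading=225, draw]
RT 270: heading 225 -> 315
FD 1: (-13.536,3.464) -> (-12.828,2.757) [heading=315, draw]
FD 19: (-12.828,2.757) -> (0.607,-10.678) [heading=315, draw]
RT 180: heading 315 -> 135
FD 10: (0.607,-10.678) -> (-6.464,-3.607) [heading=135, draw]
LT 180: heading 135 -> 315
FD 11: (-6.464,-3.607) -> (1.314,-11.385) [heading=315, draw]
FD 7: (1.314,-11.385) -> (6.263,-16.335) [heading=315, draw]
FD 1: (6.263,-16.335) -> (6.971,-17.042) [heading=315, draw]
RT 180: heading 315 -> 135
BK 19: (6.971,-17.042) -> (20.406,-30.477) [heading=135, draw]
LT 90: heading 135 -> 225
BK 14: (20.406,-30.477) -> (30.305,-20.577) [heading=225, draw]
Final: pos=(30.305,-20.577), heading=225, 9 segment(s) drawn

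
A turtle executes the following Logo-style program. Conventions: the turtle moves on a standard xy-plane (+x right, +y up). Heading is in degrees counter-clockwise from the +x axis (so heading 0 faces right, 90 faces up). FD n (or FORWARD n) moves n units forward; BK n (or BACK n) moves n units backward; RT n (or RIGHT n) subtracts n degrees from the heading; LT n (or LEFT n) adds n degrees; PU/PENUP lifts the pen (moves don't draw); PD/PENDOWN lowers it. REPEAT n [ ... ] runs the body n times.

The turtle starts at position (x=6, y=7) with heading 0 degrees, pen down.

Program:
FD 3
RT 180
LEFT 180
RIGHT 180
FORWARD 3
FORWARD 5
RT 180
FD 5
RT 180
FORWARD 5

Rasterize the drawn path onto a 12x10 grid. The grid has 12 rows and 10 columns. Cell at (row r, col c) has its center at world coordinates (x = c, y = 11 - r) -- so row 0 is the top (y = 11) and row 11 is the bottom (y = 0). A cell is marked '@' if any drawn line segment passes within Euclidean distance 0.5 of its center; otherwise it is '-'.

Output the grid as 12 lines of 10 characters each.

Answer: ----------
----------
----------
----------
-@@@@@@@@@
----------
----------
----------
----------
----------
----------
----------

Derivation:
Segment 0: (6,7) -> (9,7)
Segment 1: (9,7) -> (6,7)
Segment 2: (6,7) -> (1,7)
Segment 3: (1,7) -> (6,7)
Segment 4: (6,7) -> (1,7)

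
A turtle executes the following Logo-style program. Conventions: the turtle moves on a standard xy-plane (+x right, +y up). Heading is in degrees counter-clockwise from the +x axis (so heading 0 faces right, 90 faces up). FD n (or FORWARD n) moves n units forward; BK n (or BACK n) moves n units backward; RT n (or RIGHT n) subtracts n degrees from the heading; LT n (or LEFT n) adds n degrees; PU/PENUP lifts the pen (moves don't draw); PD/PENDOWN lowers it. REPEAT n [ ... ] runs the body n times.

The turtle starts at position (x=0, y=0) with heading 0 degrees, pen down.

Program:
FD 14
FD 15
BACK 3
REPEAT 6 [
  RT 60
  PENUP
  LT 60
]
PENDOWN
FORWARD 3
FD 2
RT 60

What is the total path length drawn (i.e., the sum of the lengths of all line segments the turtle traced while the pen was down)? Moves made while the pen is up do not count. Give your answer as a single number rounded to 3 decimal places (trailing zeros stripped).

Answer: 37

Derivation:
Executing turtle program step by step:
Start: pos=(0,0), heading=0, pen down
FD 14: (0,0) -> (14,0) [heading=0, draw]
FD 15: (14,0) -> (29,0) [heading=0, draw]
BK 3: (29,0) -> (26,0) [heading=0, draw]
REPEAT 6 [
  -- iteration 1/6 --
  RT 60: heading 0 -> 300
  PU: pen up
  LT 60: heading 300 -> 0
  -- iteration 2/6 --
  RT 60: heading 0 -> 300
  PU: pen up
  LT 60: heading 300 -> 0
  -- iteration 3/6 --
  RT 60: heading 0 -> 300
  PU: pen up
  LT 60: heading 300 -> 0
  -- iteration 4/6 --
  RT 60: heading 0 -> 300
  PU: pen up
  LT 60: heading 300 -> 0
  -- iteration 5/6 --
  RT 60: heading 0 -> 300
  PU: pen up
  LT 60: heading 300 -> 0
  -- iteration 6/6 --
  RT 60: heading 0 -> 300
  PU: pen up
  LT 60: heading 300 -> 0
]
PD: pen down
FD 3: (26,0) -> (29,0) [heading=0, draw]
FD 2: (29,0) -> (31,0) [heading=0, draw]
RT 60: heading 0 -> 300
Final: pos=(31,0), heading=300, 5 segment(s) drawn

Segment lengths:
  seg 1: (0,0) -> (14,0), length = 14
  seg 2: (14,0) -> (29,0), length = 15
  seg 3: (29,0) -> (26,0), length = 3
  seg 4: (26,0) -> (29,0), length = 3
  seg 5: (29,0) -> (31,0), length = 2
Total = 37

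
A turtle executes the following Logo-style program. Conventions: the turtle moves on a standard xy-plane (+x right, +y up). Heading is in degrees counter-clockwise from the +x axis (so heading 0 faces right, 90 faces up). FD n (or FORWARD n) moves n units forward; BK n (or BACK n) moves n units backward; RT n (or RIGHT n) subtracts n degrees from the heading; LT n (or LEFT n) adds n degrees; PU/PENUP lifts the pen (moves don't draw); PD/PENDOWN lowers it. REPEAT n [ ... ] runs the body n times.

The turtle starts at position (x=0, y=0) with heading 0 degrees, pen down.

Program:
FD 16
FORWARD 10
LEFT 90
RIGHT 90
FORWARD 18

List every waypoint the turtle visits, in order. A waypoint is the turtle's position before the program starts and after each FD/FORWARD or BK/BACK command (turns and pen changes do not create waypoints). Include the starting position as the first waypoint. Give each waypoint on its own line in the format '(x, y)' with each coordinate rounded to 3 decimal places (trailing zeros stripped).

Answer: (0, 0)
(16, 0)
(26, 0)
(44, 0)

Derivation:
Executing turtle program step by step:
Start: pos=(0,0), heading=0, pen down
FD 16: (0,0) -> (16,0) [heading=0, draw]
FD 10: (16,0) -> (26,0) [heading=0, draw]
LT 90: heading 0 -> 90
RT 90: heading 90 -> 0
FD 18: (26,0) -> (44,0) [heading=0, draw]
Final: pos=(44,0), heading=0, 3 segment(s) drawn
Waypoints (4 total):
(0, 0)
(16, 0)
(26, 0)
(44, 0)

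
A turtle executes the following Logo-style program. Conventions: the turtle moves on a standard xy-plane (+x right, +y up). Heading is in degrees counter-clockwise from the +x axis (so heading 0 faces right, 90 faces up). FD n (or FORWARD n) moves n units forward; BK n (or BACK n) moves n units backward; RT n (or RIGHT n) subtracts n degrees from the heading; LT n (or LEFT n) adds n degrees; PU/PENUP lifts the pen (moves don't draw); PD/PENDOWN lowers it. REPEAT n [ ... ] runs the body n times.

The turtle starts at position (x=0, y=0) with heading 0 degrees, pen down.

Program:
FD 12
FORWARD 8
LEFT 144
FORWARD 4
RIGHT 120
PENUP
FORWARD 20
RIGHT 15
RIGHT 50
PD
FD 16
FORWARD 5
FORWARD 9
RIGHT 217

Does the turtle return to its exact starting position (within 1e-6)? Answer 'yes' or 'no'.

Executing turtle program step by step:
Start: pos=(0,0), heading=0, pen down
FD 12: (0,0) -> (12,0) [heading=0, draw]
FD 8: (12,0) -> (20,0) [heading=0, draw]
LT 144: heading 0 -> 144
FD 4: (20,0) -> (16.764,2.351) [heading=144, draw]
RT 120: heading 144 -> 24
PU: pen up
FD 20: (16.764,2.351) -> (35.035,10.486) [heading=24, move]
RT 15: heading 24 -> 9
RT 50: heading 9 -> 319
PD: pen down
FD 16: (35.035,10.486) -> (47.11,-0.011) [heading=319, draw]
FD 5: (47.11,-0.011) -> (50.884,-3.291) [heading=319, draw]
FD 9: (50.884,-3.291) -> (57.676,-9.196) [heading=319, draw]
RT 217: heading 319 -> 102
Final: pos=(57.676,-9.196), heading=102, 6 segment(s) drawn

Start position: (0, 0)
Final position: (57.676, -9.196)
Distance = 58.405; >= 1e-6 -> NOT closed

Answer: no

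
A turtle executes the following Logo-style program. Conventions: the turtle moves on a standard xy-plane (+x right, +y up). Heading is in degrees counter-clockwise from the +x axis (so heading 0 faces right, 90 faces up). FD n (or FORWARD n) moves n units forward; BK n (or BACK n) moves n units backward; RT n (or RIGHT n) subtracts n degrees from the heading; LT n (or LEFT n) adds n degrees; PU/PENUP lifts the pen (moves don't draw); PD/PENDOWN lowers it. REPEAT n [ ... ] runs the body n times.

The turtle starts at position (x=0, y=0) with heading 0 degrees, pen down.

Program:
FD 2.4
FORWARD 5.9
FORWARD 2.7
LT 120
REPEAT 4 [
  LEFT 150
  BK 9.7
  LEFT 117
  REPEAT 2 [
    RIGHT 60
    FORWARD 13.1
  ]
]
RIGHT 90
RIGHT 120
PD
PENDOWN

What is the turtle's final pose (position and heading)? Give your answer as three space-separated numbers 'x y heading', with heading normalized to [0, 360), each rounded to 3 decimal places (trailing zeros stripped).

Executing turtle program step by step:
Start: pos=(0,0), heading=0, pen down
FD 2.4: (0,0) -> (2.4,0) [heading=0, draw]
FD 5.9: (2.4,0) -> (8.3,0) [heading=0, draw]
FD 2.7: (8.3,0) -> (11,0) [heading=0, draw]
LT 120: heading 0 -> 120
REPEAT 4 [
  -- iteration 1/4 --
  LT 150: heading 120 -> 270
  BK 9.7: (11,0) -> (11,9.7) [heading=270, draw]
  LT 117: heading 270 -> 27
  REPEAT 2 [
    -- iteration 1/2 --
    RT 60: heading 27 -> 327
    FD 13.1: (11,9.7) -> (21.987,2.565) [heading=327, draw]
    -- iteration 2/2 --
    RT 60: heading 327 -> 267
    FD 13.1: (21.987,2.565) -> (21.301,-10.517) [heading=267, draw]
  ]
  -- iteration 2/4 --
  LT 150: heading 267 -> 57
  BK 9.7: (21.301,-10.517) -> (16.018,-18.652) [heading=57, draw]
  LT 117: heading 57 -> 174
  REPEAT 2 [
    -- iteration 1/2 --
    RT 60: heading 174 -> 114
    FD 13.1: (16.018,-18.652) -> (10.69,-6.684) [heading=114, draw]
    -- iteration 2/2 --
    RT 60: heading 114 -> 54
    FD 13.1: (10.69,-6.684) -> (18.39,3.914) [heading=54, draw]
  ]
  -- iteration 3/4 --
  LT 150: heading 54 -> 204
  BK 9.7: (18.39,3.914) -> (27.251,7.859) [heading=204, draw]
  LT 117: heading 204 -> 321
  REPEAT 2 [
    -- iteration 1/2 --
    RT 60: heading 321 -> 261
    FD 13.1: (27.251,7.859) -> (25.202,-5.08) [heading=261, draw]
    -- iteration 2/2 --
    RT 60: heading 261 -> 201
    FD 13.1: (25.202,-5.08) -> (12.972,-9.774) [heading=201, draw]
  ]
  -- iteration 4/4 --
  LT 150: heading 201 -> 351
  BK 9.7: (12.972,-9.774) -> (3.391,-8.257) [heading=351, draw]
  LT 117: heading 351 -> 108
  REPEAT 2 [
    -- iteration 1/2 --
    RT 60: heading 108 -> 48
    FD 13.1: (3.391,-8.257) -> (12.157,1.478) [heading=48, draw]
    -- iteration 2/2 --
    RT 60: heading 48 -> 348
    FD 13.1: (12.157,1.478) -> (24.971,-1.245) [heading=348, draw]
  ]
]
RT 90: heading 348 -> 258
RT 120: heading 258 -> 138
PD: pen down
PD: pen down
Final: pos=(24.971,-1.245), heading=138, 15 segment(s) drawn

Answer: 24.971 -1.245 138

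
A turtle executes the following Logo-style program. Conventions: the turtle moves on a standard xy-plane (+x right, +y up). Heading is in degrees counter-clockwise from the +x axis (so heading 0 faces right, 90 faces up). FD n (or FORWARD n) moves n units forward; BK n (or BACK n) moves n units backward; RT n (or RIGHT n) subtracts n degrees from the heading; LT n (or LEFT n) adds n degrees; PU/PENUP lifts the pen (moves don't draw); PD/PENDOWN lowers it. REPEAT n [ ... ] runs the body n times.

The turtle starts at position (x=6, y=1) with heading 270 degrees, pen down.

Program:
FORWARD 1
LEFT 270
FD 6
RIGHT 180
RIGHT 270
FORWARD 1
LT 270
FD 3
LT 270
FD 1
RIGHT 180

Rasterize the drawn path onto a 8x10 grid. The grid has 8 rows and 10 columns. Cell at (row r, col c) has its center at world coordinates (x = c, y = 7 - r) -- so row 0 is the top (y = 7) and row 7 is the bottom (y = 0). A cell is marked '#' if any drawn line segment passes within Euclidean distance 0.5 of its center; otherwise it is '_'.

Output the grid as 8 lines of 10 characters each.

Segment 0: (6,1) -> (6,0)
Segment 1: (6,0) -> (0,0)
Segment 2: (0,0) -> (0,1)
Segment 3: (0,1) -> (3,1)
Segment 4: (3,1) -> (3,0)

Answer: __________
__________
__________
__________
__________
__________
####__#___
#######___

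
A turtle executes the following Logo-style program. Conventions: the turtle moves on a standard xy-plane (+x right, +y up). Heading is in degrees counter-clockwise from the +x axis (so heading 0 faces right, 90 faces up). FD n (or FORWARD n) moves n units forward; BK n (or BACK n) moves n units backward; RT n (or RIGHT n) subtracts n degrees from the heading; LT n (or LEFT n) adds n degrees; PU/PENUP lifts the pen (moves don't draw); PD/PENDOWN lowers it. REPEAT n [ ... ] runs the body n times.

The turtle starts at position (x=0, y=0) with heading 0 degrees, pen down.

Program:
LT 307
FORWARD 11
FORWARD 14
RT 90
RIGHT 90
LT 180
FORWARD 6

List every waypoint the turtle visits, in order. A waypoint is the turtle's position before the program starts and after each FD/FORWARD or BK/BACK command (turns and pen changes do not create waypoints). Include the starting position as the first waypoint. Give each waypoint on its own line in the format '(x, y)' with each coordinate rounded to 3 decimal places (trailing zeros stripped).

Executing turtle program step by step:
Start: pos=(0,0), heading=0, pen down
LT 307: heading 0 -> 307
FD 11: (0,0) -> (6.62,-8.785) [heading=307, draw]
FD 14: (6.62,-8.785) -> (15.045,-19.966) [heading=307, draw]
RT 90: heading 307 -> 217
RT 90: heading 217 -> 127
LT 180: heading 127 -> 307
FD 6: (15.045,-19.966) -> (18.656,-24.758) [heading=307, draw]
Final: pos=(18.656,-24.758), heading=307, 3 segment(s) drawn
Waypoints (4 total):
(0, 0)
(6.62, -8.785)
(15.045, -19.966)
(18.656, -24.758)

Answer: (0, 0)
(6.62, -8.785)
(15.045, -19.966)
(18.656, -24.758)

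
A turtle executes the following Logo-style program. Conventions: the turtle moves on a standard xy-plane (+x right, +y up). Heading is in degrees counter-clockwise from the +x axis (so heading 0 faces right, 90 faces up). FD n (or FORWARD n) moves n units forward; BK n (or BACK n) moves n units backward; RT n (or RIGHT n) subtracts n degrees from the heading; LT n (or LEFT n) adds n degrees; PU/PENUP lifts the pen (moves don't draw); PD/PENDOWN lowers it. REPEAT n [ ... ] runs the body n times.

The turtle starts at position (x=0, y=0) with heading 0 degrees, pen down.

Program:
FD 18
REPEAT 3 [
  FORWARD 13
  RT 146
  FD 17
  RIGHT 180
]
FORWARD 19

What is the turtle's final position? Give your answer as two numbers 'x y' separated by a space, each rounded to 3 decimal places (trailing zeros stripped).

Executing turtle program step by step:
Start: pos=(0,0), heading=0, pen down
FD 18: (0,0) -> (18,0) [heading=0, draw]
REPEAT 3 [
  -- iteration 1/3 --
  FD 13: (18,0) -> (31,0) [heading=0, draw]
  RT 146: heading 0 -> 214
  FD 17: (31,0) -> (16.906,-9.506) [heading=214, draw]
  RT 180: heading 214 -> 34
  -- iteration 2/3 --
  FD 13: (16.906,-9.506) -> (27.684,-2.237) [heading=34, draw]
  RT 146: heading 34 -> 248
  FD 17: (27.684,-2.237) -> (21.316,-17.999) [heading=248, draw]
  RT 180: heading 248 -> 68
  -- iteration 3/3 --
  FD 13: (21.316,-17.999) -> (26.185,-5.946) [heading=68, draw]
  RT 146: heading 68 -> 282
  FD 17: (26.185,-5.946) -> (29.72,-22.574) [heading=282, draw]
  RT 180: heading 282 -> 102
]
FD 19: (29.72,-22.574) -> (25.77,-3.989) [heading=102, draw]
Final: pos=(25.77,-3.989), heading=102, 8 segment(s) drawn

Answer: 25.77 -3.989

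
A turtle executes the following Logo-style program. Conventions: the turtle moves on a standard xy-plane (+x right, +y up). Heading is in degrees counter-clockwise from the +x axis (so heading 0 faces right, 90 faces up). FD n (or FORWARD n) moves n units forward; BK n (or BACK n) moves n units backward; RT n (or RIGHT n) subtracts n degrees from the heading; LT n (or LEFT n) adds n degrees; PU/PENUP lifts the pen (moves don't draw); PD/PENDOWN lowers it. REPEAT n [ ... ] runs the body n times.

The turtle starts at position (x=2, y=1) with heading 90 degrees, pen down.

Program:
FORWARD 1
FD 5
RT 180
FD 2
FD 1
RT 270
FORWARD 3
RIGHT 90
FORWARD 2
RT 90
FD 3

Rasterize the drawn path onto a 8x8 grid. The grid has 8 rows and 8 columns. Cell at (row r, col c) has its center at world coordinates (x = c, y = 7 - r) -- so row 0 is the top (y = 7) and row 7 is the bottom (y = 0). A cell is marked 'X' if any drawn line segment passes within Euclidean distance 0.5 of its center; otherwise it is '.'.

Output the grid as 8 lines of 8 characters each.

Answer: ..X.....
..X.....
..X.....
..XXXX..
..X..X..
..XXXX..
..X.....
........

Derivation:
Segment 0: (2,1) -> (2,2)
Segment 1: (2,2) -> (2,7)
Segment 2: (2,7) -> (2,5)
Segment 3: (2,5) -> (2,4)
Segment 4: (2,4) -> (5,4)
Segment 5: (5,4) -> (5,2)
Segment 6: (5,2) -> (2,2)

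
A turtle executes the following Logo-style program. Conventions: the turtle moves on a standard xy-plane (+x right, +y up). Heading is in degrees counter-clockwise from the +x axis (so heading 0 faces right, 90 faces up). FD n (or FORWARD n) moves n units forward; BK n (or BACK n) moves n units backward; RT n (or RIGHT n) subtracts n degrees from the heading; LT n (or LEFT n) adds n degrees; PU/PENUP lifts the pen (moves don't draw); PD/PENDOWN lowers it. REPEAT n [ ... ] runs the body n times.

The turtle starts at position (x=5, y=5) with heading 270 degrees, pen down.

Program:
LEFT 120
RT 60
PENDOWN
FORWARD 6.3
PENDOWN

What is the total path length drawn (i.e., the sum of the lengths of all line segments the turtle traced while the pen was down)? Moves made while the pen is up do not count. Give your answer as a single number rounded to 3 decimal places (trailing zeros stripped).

Answer: 6.3

Derivation:
Executing turtle program step by step:
Start: pos=(5,5), heading=270, pen down
LT 120: heading 270 -> 30
RT 60: heading 30 -> 330
PD: pen down
FD 6.3: (5,5) -> (10.456,1.85) [heading=330, draw]
PD: pen down
Final: pos=(10.456,1.85), heading=330, 1 segment(s) drawn

Segment lengths:
  seg 1: (5,5) -> (10.456,1.85), length = 6.3
Total = 6.3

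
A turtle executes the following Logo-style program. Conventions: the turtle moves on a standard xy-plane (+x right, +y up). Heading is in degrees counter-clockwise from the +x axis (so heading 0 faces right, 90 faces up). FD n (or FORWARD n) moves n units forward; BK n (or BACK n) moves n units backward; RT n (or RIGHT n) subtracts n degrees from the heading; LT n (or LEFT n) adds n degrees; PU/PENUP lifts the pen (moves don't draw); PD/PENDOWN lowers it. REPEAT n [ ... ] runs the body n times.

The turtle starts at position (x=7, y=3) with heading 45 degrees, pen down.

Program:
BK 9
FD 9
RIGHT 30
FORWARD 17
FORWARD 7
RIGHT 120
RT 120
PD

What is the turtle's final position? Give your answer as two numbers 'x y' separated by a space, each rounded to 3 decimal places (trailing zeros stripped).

Executing turtle program step by step:
Start: pos=(7,3), heading=45, pen down
BK 9: (7,3) -> (0.636,-3.364) [heading=45, draw]
FD 9: (0.636,-3.364) -> (7,3) [heading=45, draw]
RT 30: heading 45 -> 15
FD 17: (7,3) -> (23.421,7.4) [heading=15, draw]
FD 7: (23.421,7.4) -> (30.182,9.212) [heading=15, draw]
RT 120: heading 15 -> 255
RT 120: heading 255 -> 135
PD: pen down
Final: pos=(30.182,9.212), heading=135, 4 segment(s) drawn

Answer: 30.182 9.212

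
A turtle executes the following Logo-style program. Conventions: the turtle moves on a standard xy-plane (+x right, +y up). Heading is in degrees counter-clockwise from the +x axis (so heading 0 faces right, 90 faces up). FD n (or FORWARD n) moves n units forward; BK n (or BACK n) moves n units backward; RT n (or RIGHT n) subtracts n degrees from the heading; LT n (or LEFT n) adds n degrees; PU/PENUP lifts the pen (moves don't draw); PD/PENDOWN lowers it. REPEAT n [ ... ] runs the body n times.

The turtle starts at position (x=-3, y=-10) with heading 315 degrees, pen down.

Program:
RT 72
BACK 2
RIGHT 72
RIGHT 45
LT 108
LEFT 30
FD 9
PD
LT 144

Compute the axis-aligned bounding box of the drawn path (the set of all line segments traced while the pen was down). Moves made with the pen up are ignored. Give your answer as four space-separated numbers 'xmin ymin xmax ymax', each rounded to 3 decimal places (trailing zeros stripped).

Executing turtle program step by step:
Start: pos=(-3,-10), heading=315, pen down
RT 72: heading 315 -> 243
BK 2: (-3,-10) -> (-2.092,-8.218) [heading=243, draw]
RT 72: heading 243 -> 171
RT 45: heading 171 -> 126
LT 108: heading 126 -> 234
LT 30: heading 234 -> 264
FD 9: (-2.092,-8.218) -> (-3.033,-17.169) [heading=264, draw]
PD: pen down
LT 144: heading 264 -> 48
Final: pos=(-3.033,-17.169), heading=48, 2 segment(s) drawn

Segment endpoints: x in {-3.033, -3, -2.092}, y in {-17.169, -10, -8.218}
xmin=-3.033, ymin=-17.169, xmax=-2.092, ymax=-8.218

Answer: -3.033 -17.169 -2.092 -8.218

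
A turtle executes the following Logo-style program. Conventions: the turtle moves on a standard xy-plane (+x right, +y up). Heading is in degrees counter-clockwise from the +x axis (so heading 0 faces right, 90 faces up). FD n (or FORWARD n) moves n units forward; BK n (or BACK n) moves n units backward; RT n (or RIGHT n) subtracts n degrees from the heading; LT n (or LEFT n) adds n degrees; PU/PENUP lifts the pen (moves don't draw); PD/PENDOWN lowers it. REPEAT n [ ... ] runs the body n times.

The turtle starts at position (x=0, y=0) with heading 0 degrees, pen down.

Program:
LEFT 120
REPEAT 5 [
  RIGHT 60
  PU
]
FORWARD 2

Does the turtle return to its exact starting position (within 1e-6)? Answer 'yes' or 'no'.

Answer: no

Derivation:
Executing turtle program step by step:
Start: pos=(0,0), heading=0, pen down
LT 120: heading 0 -> 120
REPEAT 5 [
  -- iteration 1/5 --
  RT 60: heading 120 -> 60
  PU: pen up
  -- iteration 2/5 --
  RT 60: heading 60 -> 0
  PU: pen up
  -- iteration 3/5 --
  RT 60: heading 0 -> 300
  PU: pen up
  -- iteration 4/5 --
  RT 60: heading 300 -> 240
  PU: pen up
  -- iteration 5/5 --
  RT 60: heading 240 -> 180
  PU: pen up
]
FD 2: (0,0) -> (-2,0) [heading=180, move]
Final: pos=(-2,0), heading=180, 0 segment(s) drawn

Start position: (0, 0)
Final position: (-2, 0)
Distance = 2; >= 1e-6 -> NOT closed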